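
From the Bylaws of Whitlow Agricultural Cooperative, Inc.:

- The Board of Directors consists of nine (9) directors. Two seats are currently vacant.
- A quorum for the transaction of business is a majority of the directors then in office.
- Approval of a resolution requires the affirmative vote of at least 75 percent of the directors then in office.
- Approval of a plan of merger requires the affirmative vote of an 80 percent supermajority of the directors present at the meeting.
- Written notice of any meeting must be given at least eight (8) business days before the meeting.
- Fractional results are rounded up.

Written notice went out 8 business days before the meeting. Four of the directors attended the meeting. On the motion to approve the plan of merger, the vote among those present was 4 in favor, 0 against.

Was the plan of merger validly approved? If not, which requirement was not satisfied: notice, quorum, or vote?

Valid — all requirements satisfied.

Notice: 8 business days given; 8 required (8 ≥ 8). Satisfied.
Quorum: 4 present; quorum is 4. Satisfied.
Vote: the plan of merger requires four-fifths of the directors present (4). 4/5 of 4 = 3.20, rounded up to 4, so 4 affirmative votes are needed; 4 voted in favor. Satisfied.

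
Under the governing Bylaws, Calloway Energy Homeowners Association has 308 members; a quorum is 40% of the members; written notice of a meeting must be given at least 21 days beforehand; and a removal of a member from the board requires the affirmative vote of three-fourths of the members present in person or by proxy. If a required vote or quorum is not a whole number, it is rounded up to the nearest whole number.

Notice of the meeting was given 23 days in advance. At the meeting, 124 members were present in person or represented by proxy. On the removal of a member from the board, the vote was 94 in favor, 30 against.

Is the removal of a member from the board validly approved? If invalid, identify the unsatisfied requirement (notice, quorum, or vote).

Valid — all requirements satisfied.

Notice: 23 days given; 21 required. Satisfied.
Quorum: 40% of 308 = 123.20, rounded up to 124; 124 present. Satisfied.
Vote: requires three-fourths of those present (124); 3/4 of 124 = 93, so 93 needed; 94 in favor. Satisfied.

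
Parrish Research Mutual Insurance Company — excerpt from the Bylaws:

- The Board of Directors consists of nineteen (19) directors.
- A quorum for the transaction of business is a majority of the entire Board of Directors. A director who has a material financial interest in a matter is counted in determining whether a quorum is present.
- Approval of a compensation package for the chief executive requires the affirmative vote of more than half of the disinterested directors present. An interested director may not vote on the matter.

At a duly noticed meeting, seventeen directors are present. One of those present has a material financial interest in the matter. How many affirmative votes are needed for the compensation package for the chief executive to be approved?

The compensation package for the chief executive requires a majority of the disinterested directors present (17 − 1 = 16).
A majority of 16 is 9.

9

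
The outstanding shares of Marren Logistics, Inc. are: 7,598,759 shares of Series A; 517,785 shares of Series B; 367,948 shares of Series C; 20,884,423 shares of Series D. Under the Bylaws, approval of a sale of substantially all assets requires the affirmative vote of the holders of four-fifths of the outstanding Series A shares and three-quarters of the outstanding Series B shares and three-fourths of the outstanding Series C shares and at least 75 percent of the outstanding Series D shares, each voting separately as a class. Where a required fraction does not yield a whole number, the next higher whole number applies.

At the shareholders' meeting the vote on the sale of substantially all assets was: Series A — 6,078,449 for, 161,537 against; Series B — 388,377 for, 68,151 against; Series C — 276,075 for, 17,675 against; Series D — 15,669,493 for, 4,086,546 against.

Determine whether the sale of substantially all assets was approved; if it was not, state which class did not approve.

Series A: 4/5 of 7598759 = 6079007.20, rounded up to 6079008; 6,079,008 required, 6,078,449 in favor — not approved.
Series B: 3/4 of 517785 = 388338.75, rounded up to 388339; 388,339 required, 388,377 in favor — approved.
Series C: 3/4 of 367948 = 275961; 275,961 required, 276,075 in favor — approved.
Series D: 3/4 of 20884423 = 15663317.25, rounded up to 15663318; 15,663,318 required, 15,669,493 in favor — approved.

Not approved — the Series A shares did not give the required vote.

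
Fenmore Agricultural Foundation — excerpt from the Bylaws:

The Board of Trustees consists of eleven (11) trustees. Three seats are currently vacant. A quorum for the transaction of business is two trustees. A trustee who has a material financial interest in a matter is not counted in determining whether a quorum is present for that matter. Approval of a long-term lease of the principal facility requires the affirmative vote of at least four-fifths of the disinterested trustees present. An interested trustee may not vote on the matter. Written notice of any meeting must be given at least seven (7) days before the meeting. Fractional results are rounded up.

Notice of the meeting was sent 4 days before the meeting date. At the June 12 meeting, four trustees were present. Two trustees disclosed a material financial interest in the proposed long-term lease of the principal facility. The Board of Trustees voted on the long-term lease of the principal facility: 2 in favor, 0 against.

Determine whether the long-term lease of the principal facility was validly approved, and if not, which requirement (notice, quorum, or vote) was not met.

Invalid — notice requirement not satisfied.

Notice: 4 days given; 7 required (4 < 7). Not satisfied.
Quorum: 4 present, but the 2 interested trustees do not count, leaving 2. Quorum is 2. Satisfied.
Vote: the long-term lease of the principal facility requires four-fifths of the disinterested trustees present (4 − 2 = 2). 4/5 of 2 = 1.60, rounded up to 2, so 2 affirmative votes are needed; 2 voted in favor. Satisfied.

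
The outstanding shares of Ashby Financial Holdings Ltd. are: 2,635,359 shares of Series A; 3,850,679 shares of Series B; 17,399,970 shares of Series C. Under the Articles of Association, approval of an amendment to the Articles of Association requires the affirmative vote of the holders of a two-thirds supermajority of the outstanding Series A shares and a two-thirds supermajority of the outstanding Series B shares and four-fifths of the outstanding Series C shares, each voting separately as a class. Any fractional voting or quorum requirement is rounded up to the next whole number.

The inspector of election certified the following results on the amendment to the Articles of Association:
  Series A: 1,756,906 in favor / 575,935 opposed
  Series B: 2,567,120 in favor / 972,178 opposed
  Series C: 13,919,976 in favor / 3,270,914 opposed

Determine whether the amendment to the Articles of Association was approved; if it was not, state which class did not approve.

Approved — every class gave the required vote.

Series A: 2/3 of 2635359 = 1756906; 1,756,906 required, 1,756,906 in favor — approved.
Series B: 2/3 of 3850679 = 2567119.33, rounded up to 2567120; 2,567,120 required, 2,567,120 in favor — approved.
Series C: 4/5 of 17399970 = 13919976; 13,919,976 required, 13,919,976 in favor — approved.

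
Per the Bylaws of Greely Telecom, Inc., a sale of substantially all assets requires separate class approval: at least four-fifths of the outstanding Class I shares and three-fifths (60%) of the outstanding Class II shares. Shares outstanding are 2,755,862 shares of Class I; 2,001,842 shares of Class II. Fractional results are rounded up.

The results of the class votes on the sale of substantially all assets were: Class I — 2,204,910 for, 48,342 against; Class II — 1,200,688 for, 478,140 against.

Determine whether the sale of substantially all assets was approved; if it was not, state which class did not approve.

Class I: 4/5 of 2755862 = 2204689.60, rounded up to 2204690; 2,204,690 required, 2,204,910 in favor — approved.
Class II: 3/5 of 2001842 = 1201105.20, rounded up to 1201106; 1,201,106 required, 1,200,688 in favor — not approved.

Not approved — the Class II shares did not give the required vote.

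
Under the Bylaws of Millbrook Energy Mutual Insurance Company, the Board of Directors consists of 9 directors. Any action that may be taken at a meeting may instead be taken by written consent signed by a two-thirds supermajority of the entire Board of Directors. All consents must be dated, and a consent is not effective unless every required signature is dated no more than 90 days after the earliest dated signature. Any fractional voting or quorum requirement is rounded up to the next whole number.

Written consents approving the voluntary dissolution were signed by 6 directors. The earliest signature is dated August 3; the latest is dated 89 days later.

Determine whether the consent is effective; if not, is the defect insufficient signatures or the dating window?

Effective — both the signature and dating-window requirements are satisfied.

Signatures required: a two-thirds supermajority of 9 — 2/3 of 9 = 6, so 6 needed; 6 signed. Sufficient.
Dating window: the latest signature is 89 days after the earliest; the limit is 90 days. Within the window.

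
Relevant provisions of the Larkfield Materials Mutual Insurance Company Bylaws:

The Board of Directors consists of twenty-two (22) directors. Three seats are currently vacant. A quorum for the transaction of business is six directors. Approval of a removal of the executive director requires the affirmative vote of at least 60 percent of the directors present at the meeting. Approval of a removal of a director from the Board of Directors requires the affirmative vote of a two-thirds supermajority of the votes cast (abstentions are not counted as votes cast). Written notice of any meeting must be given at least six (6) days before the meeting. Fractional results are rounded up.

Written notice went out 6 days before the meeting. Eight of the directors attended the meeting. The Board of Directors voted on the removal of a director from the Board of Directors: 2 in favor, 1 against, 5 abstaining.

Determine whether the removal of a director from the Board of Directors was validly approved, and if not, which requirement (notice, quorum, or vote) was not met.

Notice: 6 days given; 6 required (6 ≥ 6). Satisfied.
Quorum: 8 present; quorum is 6. Satisfied.
Vote: the removal of a director from the Board of Directors requires two-thirds of the votes cast (8 present − 5 abstaining = 3). 2/3 of 3 = 2, so 2 affirmative votes are needed; 2 voted in favor. Satisfied.

Valid — all requirements satisfied.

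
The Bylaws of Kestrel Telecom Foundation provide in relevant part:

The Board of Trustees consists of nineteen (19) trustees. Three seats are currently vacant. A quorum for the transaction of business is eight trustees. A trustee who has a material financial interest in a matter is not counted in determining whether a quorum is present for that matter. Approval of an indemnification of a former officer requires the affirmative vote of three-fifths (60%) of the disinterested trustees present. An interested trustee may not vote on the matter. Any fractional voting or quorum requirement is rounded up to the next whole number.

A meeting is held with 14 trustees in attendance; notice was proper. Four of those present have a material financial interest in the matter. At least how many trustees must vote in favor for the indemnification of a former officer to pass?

6

The indemnification of a former officer requires three-fifths of the disinterested trustees present (14 − 4 = 10).
3/5 of 10 = 6.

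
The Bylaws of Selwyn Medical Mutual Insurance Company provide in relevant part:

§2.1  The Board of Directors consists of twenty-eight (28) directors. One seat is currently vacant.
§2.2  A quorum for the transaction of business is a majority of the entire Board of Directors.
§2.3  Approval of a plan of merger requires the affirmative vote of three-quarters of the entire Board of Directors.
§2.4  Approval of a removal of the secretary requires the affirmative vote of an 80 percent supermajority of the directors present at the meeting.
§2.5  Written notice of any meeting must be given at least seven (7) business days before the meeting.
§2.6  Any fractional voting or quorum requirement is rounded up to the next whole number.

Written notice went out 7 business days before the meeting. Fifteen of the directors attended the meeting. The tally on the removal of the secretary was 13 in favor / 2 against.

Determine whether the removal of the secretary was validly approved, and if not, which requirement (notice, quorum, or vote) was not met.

Valid — all requirements satisfied.

Notice: 7 business days given; 7 required (7 ≥ 7). Satisfied.
Quorum: 15 present; quorum is 15. Satisfied.
Vote: the removal of the secretary requires four-fifths of the directors present (15). 4/5 of 15 = 12, so 12 affirmative votes are needed; 13 voted in favor. Satisfied.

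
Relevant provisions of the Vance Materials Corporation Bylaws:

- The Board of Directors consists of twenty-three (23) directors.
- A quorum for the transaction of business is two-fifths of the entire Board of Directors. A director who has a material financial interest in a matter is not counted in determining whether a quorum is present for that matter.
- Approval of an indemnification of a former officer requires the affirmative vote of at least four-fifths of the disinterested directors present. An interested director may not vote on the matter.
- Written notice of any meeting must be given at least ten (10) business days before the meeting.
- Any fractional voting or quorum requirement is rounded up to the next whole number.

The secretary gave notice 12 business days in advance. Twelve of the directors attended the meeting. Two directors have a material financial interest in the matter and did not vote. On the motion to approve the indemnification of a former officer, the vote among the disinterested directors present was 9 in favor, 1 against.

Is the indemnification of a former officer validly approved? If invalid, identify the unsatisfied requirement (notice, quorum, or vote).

Valid — all requirements satisfied.

Notice: 12 business days given; 10 required (12 ≥ 10). Satisfied.
Quorum: 12 present, but the 2 interested directors do not count, leaving 10. Quorum is 10. Satisfied.
Vote: the indemnification of a former officer requires four-fifths of the disinterested directors present (12 − 2 = 10). 4/5 of 10 = 8, so 8 affirmative votes are needed; 9 voted in favor. Satisfied.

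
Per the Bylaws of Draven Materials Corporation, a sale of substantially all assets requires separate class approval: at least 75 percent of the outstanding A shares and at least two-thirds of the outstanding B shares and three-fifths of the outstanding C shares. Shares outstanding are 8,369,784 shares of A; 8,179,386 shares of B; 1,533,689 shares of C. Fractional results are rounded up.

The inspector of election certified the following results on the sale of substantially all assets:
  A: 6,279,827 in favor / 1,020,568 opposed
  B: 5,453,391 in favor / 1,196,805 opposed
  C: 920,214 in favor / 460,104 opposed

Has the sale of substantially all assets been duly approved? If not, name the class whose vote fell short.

A: 3/4 of 8369784 = 6277338; 6,277,338 required, 6,279,827 in favor — approved.
B: 2/3 of 8179386 = 5452924; 5,452,924 required, 5,453,391 in favor — approved.
C: 3/5 of 1533689 = 920213.40, rounded up to 920214; 920,214 required, 920,214 in favor — approved.

Approved — every class gave the required vote.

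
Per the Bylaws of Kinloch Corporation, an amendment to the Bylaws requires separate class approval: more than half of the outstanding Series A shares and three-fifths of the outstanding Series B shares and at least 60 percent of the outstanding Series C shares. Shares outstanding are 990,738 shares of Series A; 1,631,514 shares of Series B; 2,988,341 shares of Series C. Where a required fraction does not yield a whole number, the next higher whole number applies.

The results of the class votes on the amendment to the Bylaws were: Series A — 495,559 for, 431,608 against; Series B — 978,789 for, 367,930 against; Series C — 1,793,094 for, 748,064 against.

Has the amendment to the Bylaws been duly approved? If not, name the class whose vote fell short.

Not approved — the Series B shares did not give the required vote.

Series A: a majority of 990738 is 495370; 495,370 required, 495,559 in favor — approved.
Series B: 3/5 of 1631514 = 978908.40, rounded up to 978909; 978,909 required, 978,789 in favor — not approved.
Series C: 3/5 of 2988341 = 1793004.60, rounded up to 1793005; 1,793,005 required, 1,793,094 in favor — approved.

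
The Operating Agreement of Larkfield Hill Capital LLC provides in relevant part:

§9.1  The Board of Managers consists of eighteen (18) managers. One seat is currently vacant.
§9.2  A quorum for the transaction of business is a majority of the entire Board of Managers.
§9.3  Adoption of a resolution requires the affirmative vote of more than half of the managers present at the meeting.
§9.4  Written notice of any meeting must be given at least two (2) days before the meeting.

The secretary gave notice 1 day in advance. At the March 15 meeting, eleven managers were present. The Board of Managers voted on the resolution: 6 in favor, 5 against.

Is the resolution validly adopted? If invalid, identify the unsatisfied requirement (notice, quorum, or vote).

Invalid — notice requirement not satisfied.

Notice: 1 day given; 2 required (1 < 2). Not satisfied.
Quorum: 11 present; quorum is 10. Satisfied.
Vote: the resolution requires a majority of the managers present (11). A majority of 11 is 6, so 6 affirmative votes are needed; 6 voted in favor. Satisfied.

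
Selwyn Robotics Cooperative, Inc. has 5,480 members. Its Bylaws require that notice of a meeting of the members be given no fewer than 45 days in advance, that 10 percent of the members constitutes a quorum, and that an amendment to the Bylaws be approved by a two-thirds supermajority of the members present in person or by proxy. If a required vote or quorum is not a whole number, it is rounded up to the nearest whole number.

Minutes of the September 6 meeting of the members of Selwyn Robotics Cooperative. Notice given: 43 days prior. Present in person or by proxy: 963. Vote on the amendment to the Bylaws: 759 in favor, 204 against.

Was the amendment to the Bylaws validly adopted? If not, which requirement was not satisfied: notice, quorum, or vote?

Invalid — notice requirement not satisfied.

Notice: 43 days given; 45 required. Not satisfied.
Quorum: 10% of 5,480 = 548; 963 present. Satisfied.
Vote: requires two-thirds of those present (963); 2/3 of 963 = 642, so 642 needed; 759 in favor. Satisfied.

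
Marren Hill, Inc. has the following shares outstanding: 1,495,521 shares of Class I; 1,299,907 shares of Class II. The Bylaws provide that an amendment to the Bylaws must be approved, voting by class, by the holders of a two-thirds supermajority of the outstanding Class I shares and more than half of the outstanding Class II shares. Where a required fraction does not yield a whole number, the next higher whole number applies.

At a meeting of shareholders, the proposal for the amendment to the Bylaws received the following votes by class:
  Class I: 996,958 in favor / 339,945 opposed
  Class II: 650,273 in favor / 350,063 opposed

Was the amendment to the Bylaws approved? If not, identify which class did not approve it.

Not approved — the Class I shares did not give the required vote.

Class I: 2/3 of 1495521 = 997014; 997,014 required, 996,958 in favor — not approved.
Class II: a majority of 1299907 is 649954; 649,954 required, 650,273 in favor — approved.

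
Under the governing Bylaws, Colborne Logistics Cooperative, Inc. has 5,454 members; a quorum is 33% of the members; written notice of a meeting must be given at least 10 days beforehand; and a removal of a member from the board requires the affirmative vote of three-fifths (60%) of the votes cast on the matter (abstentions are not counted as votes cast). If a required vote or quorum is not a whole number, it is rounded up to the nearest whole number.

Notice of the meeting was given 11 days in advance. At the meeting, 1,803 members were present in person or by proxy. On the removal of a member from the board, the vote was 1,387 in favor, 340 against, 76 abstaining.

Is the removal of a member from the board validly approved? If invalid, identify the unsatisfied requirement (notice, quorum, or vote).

Notice: 11 days given; 10 required. Satisfied.
Quorum: 33% of 5,454 = 1,799.82, rounded up to 1,800; 1,803 present. Satisfied.
Vote: requires three-fifths of the votes cast (1,803 − 76 abstaining = 1,727); 3/5 of 1727 = 1036.20, rounded up to 1037, so 1,037 needed; 1,387 in favor. Satisfied.

Valid — all requirements satisfied.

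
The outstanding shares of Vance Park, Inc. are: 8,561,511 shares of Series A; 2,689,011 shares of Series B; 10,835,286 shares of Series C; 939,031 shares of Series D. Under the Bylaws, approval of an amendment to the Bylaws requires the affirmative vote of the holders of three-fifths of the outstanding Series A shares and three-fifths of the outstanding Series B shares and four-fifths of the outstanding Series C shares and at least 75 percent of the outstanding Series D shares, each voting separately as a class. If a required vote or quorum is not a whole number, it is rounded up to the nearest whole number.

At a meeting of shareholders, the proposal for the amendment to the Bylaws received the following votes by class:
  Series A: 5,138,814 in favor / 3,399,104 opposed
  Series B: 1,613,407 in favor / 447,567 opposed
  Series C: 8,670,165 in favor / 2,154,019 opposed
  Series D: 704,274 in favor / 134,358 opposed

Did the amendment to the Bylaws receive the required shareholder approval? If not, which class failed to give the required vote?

Approved — every class gave the required vote.

Series A: 3/5 of 8561511 = 5136906.60, rounded up to 5136907; 5,136,907 required, 5,138,814 in favor — approved.
Series B: 3/5 of 2689011 = 1613406.60, rounded up to 1613407; 1,613,407 required, 1,613,407 in favor — approved.
Series C: 4/5 of 10835286 = 8668228.80, rounded up to 8668229; 8,668,229 required, 8,670,165 in favor — approved.
Series D: 3/4 of 939031 = 704273.25, rounded up to 704274; 704,274 required, 704,274 in favor — approved.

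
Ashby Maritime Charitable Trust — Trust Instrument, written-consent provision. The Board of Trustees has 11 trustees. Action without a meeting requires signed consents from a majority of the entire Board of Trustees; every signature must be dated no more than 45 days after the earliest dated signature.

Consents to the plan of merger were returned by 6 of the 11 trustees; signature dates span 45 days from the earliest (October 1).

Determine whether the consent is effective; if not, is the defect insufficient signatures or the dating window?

Signatures required: a majority of 11 — a majority of 11 is 6, so 6 needed; 6 signed. Sufficient.
Dating window: the latest signature is 45 days after the earliest; the limit is 45 days. Within the window.

Effective — both the signature and dating-window requirements are satisfied.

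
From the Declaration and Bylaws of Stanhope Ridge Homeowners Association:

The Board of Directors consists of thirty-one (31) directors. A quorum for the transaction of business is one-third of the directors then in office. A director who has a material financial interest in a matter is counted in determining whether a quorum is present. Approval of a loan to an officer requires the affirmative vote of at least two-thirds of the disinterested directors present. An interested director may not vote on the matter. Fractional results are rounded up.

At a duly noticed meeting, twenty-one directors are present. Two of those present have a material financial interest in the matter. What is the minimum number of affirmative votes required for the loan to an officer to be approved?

13

The loan to an officer requires two-thirds of the disinterested directors present (21 − 2 = 19).
2/3 of 19 = 12.67, rounded up to 13.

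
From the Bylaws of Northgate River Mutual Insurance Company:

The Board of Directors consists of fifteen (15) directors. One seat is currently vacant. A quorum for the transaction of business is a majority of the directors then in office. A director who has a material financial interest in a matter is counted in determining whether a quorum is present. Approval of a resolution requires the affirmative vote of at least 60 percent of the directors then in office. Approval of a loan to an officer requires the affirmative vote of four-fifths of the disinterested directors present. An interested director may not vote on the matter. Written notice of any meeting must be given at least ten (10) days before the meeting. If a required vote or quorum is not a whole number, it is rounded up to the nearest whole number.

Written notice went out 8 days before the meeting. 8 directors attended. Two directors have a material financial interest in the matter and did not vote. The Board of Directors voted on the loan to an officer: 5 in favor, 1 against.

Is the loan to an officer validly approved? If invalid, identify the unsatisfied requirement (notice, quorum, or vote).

Invalid — notice requirement not satisfied.

Notice: 8 days given; 10 required (8 < 10). Not satisfied.
Quorum: 8 present (interested directors count toward quorum); quorum is 8. Satisfied.
Vote: the loan to an officer requires four-fifths of the disinterested directors present (8 − 2 = 6). 4/5 of 6 = 4.80, rounded up to 5, so 5 affirmative votes are needed; 5 voted in favor. Satisfied.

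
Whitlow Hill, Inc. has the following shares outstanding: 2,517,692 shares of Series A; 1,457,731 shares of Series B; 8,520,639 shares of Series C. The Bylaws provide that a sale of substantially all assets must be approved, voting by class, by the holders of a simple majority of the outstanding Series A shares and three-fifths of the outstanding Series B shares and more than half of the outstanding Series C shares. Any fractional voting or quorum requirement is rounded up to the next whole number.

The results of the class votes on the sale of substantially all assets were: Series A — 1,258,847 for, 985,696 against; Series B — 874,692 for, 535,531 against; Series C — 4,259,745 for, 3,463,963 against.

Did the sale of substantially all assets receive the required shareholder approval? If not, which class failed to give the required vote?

Series A: a majority of 2517692 is 1258847; 1,258,847 required, 1,258,847 in favor — approved.
Series B: 3/5 of 1457731 = 874638.60, rounded up to 874639; 874,639 required, 874,692 in favor — approved.
Series C: a majority of 8520639 is 4260320; 4,260,320 required, 4,259,745 in favor — not approved.

Not approved — the Series C shares did not give the required vote.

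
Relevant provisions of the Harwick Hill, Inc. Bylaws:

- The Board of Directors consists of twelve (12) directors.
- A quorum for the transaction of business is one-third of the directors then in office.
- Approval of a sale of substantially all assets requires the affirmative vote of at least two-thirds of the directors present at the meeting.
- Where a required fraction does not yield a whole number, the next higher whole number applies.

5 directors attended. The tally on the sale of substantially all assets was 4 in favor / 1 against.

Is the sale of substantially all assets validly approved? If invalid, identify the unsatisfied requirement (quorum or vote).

Valid — all requirements satisfied.

Quorum: 5 present; quorum is 4. Satisfied.
Vote: the sale of substantially all assets requires two-thirds of the directors present (5). 2/3 of 5 = 3.33, rounded up to 4, so 4 affirmative votes are needed; 4 voted in favor. Satisfied.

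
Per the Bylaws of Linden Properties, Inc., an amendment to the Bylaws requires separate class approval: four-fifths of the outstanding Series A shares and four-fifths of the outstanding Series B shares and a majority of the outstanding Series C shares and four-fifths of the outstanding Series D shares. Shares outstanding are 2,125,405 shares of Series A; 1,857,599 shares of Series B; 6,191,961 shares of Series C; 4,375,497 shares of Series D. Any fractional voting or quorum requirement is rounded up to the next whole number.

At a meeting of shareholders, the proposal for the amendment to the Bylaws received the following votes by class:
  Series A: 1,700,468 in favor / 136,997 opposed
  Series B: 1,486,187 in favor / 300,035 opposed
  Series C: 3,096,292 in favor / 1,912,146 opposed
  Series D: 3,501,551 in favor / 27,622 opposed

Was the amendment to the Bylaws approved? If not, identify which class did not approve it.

Approved — every class gave the required vote.

Series A: 4/5 of 2125405 = 1700324; 1,700,324 required, 1,700,468 in favor — approved.
Series B: 4/5 of 1857599 = 1486079.20, rounded up to 1486080; 1,486,080 required, 1,486,187 in favor — approved.
Series C: a majority of 6191961 is 3095981; 3,095,981 required, 3,096,292 in favor — approved.
Series D: 4/5 of 4375497 = 3500397.60, rounded up to 3500398; 3,500,398 required, 3,501,551 in favor — approved.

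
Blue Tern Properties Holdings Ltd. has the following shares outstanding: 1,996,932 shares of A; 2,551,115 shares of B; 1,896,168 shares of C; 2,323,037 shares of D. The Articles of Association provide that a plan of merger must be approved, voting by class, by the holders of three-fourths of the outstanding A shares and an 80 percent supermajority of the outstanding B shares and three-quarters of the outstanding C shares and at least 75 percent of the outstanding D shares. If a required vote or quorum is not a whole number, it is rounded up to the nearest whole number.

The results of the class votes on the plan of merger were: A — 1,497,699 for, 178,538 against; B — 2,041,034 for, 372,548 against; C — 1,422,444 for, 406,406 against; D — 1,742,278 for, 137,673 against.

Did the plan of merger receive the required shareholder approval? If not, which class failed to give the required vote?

Approved — every class gave the required vote.

A: 3/4 of 1996932 = 1497699; 1,497,699 required, 1,497,699 in favor — approved.
B: 4/5 of 2551115 = 2040892; 2,040,892 required, 2,041,034 in favor — approved.
C: 3/4 of 1896168 = 1422126; 1,422,126 required, 1,422,444 in favor — approved.
D: 3/4 of 2323037 = 1742277.75, rounded up to 1742278; 1,742,278 required, 1,742,278 in favor — approved.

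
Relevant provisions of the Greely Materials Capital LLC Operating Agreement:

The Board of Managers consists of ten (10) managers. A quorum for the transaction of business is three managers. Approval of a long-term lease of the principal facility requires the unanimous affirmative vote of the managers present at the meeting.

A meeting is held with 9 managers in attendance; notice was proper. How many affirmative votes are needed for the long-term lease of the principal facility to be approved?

The long-term lease of the principal facility requires the unanimous vote of the managers present (9).
Unanimous means all 9.

9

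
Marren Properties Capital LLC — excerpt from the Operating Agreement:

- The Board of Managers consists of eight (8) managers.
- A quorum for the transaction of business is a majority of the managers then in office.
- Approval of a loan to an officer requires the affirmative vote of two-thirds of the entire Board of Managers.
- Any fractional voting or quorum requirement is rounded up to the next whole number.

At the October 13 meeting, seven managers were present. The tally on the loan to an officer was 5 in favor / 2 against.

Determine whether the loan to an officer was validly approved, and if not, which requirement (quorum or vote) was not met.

Quorum: 7 present; quorum is 5. Satisfied.
Vote: the loan to an officer requires two-thirds of the entire Board of Managers (8). 2/3 of 8 = 5.33, rounded up to 6, so 6 affirmative votes are needed; 5 voted in favor. Not satisfied.

Invalid — vote requirement not satisfied.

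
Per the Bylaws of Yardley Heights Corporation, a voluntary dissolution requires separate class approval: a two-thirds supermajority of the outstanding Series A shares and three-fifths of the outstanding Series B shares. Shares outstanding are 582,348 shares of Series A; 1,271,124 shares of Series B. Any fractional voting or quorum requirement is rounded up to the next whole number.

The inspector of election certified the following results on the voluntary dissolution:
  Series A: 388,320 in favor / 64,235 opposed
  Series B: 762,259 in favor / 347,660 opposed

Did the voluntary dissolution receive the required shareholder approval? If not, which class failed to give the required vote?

Not approved — the Series B shares did not give the required vote.

Series A: 2/3 of 582348 = 388232; 388,232 required, 388,320 in favor — approved.
Series B: 3/5 of 1271124 = 762674.40, rounded up to 762675; 762,675 required, 762,259 in favor — not approved.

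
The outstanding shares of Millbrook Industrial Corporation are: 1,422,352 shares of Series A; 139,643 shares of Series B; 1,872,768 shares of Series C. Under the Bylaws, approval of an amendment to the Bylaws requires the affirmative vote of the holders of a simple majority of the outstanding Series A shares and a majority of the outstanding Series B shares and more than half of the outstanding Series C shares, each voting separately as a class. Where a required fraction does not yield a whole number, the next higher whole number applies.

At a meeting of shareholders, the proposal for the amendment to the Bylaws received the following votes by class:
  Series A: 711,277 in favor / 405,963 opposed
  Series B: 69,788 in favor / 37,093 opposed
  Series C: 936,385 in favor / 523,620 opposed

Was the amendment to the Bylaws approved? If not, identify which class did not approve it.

Not approved — the Series B shares did not give the required vote.

Series A: a majority of 1422352 is 711177; 711,177 required, 711,277 in favor — approved.
Series B: a majority of 139643 is 69822; 69,822 required, 69,788 in favor — not approved.
Series C: a majority of 1872768 is 936385; 936,385 required, 936,385 in favor — approved.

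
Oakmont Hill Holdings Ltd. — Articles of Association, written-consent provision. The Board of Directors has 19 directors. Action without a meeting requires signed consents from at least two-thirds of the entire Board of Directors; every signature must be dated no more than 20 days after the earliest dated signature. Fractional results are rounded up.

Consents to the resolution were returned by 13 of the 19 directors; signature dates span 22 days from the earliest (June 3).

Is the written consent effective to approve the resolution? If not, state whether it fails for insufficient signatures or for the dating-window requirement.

Signatures required: at least two-thirds of 19 — 2/3 of 19 = 12.67, rounded up to 13, so 13 needed; 13 signed. Sufficient.
Dating window: the latest signature is 22 days after the earliest; the limit is 20 days. Outside the window.

Not effective — dating-window requirement not satisfied.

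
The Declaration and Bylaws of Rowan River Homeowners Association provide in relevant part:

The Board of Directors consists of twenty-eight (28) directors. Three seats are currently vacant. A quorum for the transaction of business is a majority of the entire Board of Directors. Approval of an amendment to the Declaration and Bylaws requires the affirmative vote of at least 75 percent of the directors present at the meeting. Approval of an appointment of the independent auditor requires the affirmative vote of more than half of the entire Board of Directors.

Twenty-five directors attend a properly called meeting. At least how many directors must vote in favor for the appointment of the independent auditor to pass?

The appointment of the independent auditor requires a majority of the entire Board of Directors (28).
A majority of 28 is 15.

15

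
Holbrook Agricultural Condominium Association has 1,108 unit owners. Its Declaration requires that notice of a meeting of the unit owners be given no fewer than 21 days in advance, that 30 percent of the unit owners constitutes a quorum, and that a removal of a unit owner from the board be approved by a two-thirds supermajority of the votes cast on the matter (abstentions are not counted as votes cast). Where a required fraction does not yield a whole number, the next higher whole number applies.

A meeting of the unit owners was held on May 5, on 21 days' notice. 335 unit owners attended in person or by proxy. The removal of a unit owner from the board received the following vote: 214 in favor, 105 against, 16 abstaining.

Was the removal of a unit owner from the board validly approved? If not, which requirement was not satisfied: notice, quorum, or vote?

Notice: 21 days given; 21 required. Satisfied.
Quorum: 30% of 1,108 = 332.40, rounded up to 333; 335 present. Satisfied.
Vote: requires two-thirds of the votes cast (335 − 16 abstaining = 319); 2/3 of 319 = 212.67, rounded up to 213, so 213 needed; 214 in favor. Satisfied.

Valid — all requirements satisfied.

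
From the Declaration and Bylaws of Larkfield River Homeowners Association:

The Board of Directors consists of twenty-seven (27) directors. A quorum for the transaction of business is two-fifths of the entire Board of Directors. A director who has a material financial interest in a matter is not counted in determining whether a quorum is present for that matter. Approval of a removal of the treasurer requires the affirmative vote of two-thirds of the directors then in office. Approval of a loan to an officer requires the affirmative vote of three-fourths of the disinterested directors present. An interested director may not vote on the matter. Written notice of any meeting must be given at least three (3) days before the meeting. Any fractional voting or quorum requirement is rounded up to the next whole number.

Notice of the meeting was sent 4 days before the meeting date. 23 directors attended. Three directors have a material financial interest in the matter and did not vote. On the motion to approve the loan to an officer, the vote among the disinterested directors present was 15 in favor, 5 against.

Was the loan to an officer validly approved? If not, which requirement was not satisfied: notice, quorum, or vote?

Notice: 4 days given; 3 required (4 ≥ 3). Satisfied.
Quorum: 23 present, but the 3 interested directors do not count, leaving 20. Quorum is 11. Satisfied.
Vote: the loan to an officer requires three-fourths of the disinterested directors present (23 − 3 = 20). 3/4 of 20 = 15, so 15 affirmative votes are needed; 15 voted in favor. Satisfied.

Valid — all requirements satisfied.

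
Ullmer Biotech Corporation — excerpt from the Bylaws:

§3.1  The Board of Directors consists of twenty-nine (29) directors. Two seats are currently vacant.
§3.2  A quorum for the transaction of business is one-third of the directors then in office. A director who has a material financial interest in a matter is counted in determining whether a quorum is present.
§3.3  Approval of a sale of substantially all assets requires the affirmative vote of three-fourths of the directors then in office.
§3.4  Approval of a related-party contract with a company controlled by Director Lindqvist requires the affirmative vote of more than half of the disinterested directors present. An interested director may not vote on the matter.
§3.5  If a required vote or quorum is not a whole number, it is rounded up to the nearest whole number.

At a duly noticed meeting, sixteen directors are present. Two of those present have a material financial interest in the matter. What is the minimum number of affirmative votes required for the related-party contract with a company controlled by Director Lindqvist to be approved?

8

The related-party contract with a company controlled by Director Lindqvist requires a majority of the disinterested directors present (16 − 2 = 14).
A majority of 14 is 8.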